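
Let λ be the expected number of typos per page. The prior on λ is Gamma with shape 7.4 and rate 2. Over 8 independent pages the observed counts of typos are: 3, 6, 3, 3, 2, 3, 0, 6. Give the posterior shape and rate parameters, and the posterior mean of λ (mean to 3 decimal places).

Posterior: Gamma(shape=33.4, rate=10); mean ≈ 3.340

Total count ∑xᵢ = 26 over n = 8 pages.
Gamma is conjugate to the Poisson likelihood: posterior is Gamma(shape = 7.4+26 = 33.4, rate = 2+8 = 10).
E[λ | data] = 33.4/10 = 3.340.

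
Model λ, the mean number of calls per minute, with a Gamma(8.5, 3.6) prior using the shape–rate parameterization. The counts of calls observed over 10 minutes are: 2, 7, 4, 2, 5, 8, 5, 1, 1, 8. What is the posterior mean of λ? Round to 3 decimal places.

Posterior mean ≈ 3.787

Total count ∑xᵢ = 43 over n = 10 minutes.
Gamma is conjugate to the Poisson likelihood: posterior is Gamma(shape = 8.5+43 = 51.5, rate = 3.6+10 = 13.6).
Posterior mean = shape/rate = 51.5/13.6 = 3.787.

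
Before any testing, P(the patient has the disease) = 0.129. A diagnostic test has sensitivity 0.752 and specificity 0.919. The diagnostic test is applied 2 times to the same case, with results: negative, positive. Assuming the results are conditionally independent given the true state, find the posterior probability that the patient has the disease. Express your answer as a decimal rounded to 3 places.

Posterior P(H) ≈ 0.271

With H the event that the patient has the disease, the joint likelihood of the observed sequence is P(data|H) = 0.248·0.752 = 0.18650 and P(data|¬H) = 0.919·0.081 = 0.074439.
Bayes: P(H|data) = 0.129·0.18650 / (0.129·0.18650 + 0.871·0.074439) = 0.024058/0.088894 = 0.2706.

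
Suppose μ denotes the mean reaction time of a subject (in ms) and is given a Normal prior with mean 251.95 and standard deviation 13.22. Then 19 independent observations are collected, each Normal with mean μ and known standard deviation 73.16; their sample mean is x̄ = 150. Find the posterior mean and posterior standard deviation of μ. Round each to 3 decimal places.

Posterior mean ≈ 212.917; posterior SD ≈ 10.385

Prior precision 1/τ₀² = 1/13.22² = 0.00572186; data precision n/σ² = 19/73.16² = 0.00354982.
Posterior precision = 0.00572186 + 0.00354982 = 0.00927168, giving posterior SD = 1/√0.00927168 = 10.385.
Posterior mean = (0.00572186·251.95 + 0.00354982·150) / 0.00927168 = 212.917.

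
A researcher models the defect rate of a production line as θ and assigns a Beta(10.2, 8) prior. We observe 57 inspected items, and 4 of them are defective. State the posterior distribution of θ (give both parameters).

Observing 4 successes and 53 failures updates Beta(10.2, 8) by adding the success and failure counts to the two shape parameters: α = 10.2+4 = 14.2, β = 8+53 = 61.

Posterior: Beta(14.2, 61)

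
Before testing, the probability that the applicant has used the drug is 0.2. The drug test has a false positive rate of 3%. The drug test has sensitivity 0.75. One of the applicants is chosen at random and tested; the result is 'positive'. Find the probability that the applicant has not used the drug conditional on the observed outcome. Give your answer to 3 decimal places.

Write H for 'the applicant has used the drug'. Prior odds H:¬H = 0.2/0.8 = 0.25000. For the 'positive' outcome, the likelihood ratio is 0.75/0.03 = 25.000.
Posterior odds = 0.25000 × 25.000 = 6.2500, so P(H|E) = 6.2500/(1+6.2500) = 0.862. Then P(¬H|E) = 1 − 0.862 = 0.138.

P(¬H | E) ≈ 0.138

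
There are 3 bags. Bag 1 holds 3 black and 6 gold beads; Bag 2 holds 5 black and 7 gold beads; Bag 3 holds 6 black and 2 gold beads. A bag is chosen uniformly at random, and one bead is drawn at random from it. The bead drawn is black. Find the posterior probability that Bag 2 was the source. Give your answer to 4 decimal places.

Tabulate prior·likelihood by source: [1] prior 0.333333, lik 0.3333, product 0.1111; [2] prior 0.333333, lik 0.4167, product 0.1389; [3] prior 0.333333, lik 0.75, product 0.2500.
Normalizing constant = 0.50000; the posterior for Bag 2 is its product over the sum, 0.1389/0.50000 = 0.2778.

Posterior probability ≈ 0.2778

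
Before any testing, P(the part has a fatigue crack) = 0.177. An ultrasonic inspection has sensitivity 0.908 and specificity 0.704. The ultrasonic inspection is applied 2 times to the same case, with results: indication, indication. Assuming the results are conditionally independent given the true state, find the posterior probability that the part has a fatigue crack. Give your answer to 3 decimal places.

Posterior P(H) ≈ 0.669

With H the event that the part has a fatigue crack, the joint likelihood of the observed sequence is P(data|H) = 0.908·0.908 = 0.82446 and P(data|¬H) = 0.296·0.296 = 0.087616.
Bayes: P(H|data) = 0.177·0.82446 / (0.177·0.82446 + 0.823·0.087616) = 0.14593/0.21804 = 0.6693.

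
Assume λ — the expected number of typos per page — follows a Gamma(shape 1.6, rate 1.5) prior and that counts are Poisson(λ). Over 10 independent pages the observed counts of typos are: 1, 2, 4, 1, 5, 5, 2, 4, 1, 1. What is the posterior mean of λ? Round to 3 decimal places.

Total count ∑xᵢ = 26 over n = 10 pages.
Gamma is conjugate to the Poisson likelihood: posterior is Gamma(shape = 1.6+26 = 27.6, rate = 1.5+10 = 11.5).
E[λ | data] = 27.6/11.5 = 2.400.

Posterior mean ≈ 2.400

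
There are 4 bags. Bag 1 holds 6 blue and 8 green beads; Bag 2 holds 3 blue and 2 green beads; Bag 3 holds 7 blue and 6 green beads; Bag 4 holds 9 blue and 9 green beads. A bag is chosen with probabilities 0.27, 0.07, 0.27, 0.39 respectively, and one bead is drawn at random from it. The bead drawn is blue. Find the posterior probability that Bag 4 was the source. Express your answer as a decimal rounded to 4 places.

Tabulate prior·likelihood by source: [1] prior 0.27, lik 0.4286, product 0.1157; [2] prior 0.07, lik 0.6, product 0.04200; [3] prior 0.27, lik 0.5385, product 0.1454; [4] prior 0.39, lik 0.5, product 0.1950.
Normalizing constant = 0.49810; the posterior for Bag 4 is its product over the sum, 0.1950/0.49810 = 0.3915.

Posterior probability ≈ 0.3915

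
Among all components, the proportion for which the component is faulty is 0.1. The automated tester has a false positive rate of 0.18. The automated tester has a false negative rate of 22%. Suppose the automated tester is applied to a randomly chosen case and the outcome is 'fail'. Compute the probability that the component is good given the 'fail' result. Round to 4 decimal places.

Let H be the event that the component is faulty. P(H) = 0.1, so P(¬H) = 0.9. With E the 'fail' result, P(E|H) = 0.78 and P(E|¬H) = 0.18.
P(E) = 0.78·0.1 + 0.18·0.9 = 0.078000 + 0.16200 = 0.24000.
By Bayes' theorem, P(H|E) = 0.078000 / 0.24000 = 0.3250. Hence P(¬H|E) = 1 − 0.3250 = 0.6750.

P(¬H | E) ≈ 0.6750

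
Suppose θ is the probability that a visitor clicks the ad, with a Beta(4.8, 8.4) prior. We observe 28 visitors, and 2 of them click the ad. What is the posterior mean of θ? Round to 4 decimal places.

Posterior mean ≈ 0.1650

Observing 2 successes and 26 failures updates Beta(4.8, 8.4) by adding the success and failure counts to the two shape parameters: α = 4.8+2 = 6.8, β = 8.4+26 = 34.4.
Posterior mean = α/(α+β) = 6.8/41.2 = 0.1650.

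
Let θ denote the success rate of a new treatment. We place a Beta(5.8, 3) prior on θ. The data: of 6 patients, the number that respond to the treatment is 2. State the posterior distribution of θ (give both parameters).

Posterior: Beta(7.8, 7)

The binomial likelihood is conjugate to the Beta prior: with 2 successes and 4 failures, the posterior is Beta(5.8+2, 3+4) = Beta(7.8, 7).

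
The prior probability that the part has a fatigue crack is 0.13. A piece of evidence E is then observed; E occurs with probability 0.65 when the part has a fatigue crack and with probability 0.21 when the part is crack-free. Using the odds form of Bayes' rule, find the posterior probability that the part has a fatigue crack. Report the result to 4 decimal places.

Prior odds = 0.13/(1−0.13) = 0.14943. In log-odds, ln(0.14943) = -1.9010.
Add log likelihood ratio: ln(3.0952) = 1.1299.
Posterior log-odds = -0.77109, so posterior odds = exp(-0.77109) = 0.46251. Converting, P(H|E) = 0.46251/1.4625 = 0.3162.

Posterior probability ≈ 0.3162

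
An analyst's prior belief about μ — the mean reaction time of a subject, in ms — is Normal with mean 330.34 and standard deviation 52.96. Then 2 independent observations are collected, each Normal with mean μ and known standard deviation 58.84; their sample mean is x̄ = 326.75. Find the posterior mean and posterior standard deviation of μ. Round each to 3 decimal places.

Prior precision 1/τ₀² = 1/52.96² = 0.00035654; data precision n/σ² = 2/58.84² = 0.00057768.
Posterior precision = 0.00035654 + 0.00057768 = 0.00093421, giving posterior SD = 1/√0.00093421 = 32.717.
Posterior mean = (0.00035654·330.34 + 0.00057768·326.75) / 0.00093421 = 328.120.

Posterior mean ≈ 328.120; posterior SD ≈ 32.717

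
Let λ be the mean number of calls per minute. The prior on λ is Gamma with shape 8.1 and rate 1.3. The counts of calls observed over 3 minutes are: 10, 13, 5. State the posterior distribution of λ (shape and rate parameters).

Posterior: Gamma(shape=36.1, rate=4.3)

The Poisson likelihood adds the total count to the shape and the number of exposure periods to the rate. Here ∑xᵢ = 28 and n = 3, so shape 8.1→36.1 and rate 1.3→4.3.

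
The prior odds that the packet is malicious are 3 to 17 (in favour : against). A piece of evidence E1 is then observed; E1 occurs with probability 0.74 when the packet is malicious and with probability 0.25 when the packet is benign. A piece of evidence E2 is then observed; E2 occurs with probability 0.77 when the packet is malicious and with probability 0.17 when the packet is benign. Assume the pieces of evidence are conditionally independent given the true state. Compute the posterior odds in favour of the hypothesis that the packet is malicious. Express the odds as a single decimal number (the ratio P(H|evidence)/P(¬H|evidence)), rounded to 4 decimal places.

Prior odds = 3/17 = 0.17647. In log-odds, ln(0.17647) = -1.7346.
Add log likelihood ratios: ln(2.9600) + ln(4.5294) = 2.5958.
Posterior log-odds = 0.86118, so posterior odds = exp(0.86118) = 2.3660.

Posterior odds ≈ 2.3660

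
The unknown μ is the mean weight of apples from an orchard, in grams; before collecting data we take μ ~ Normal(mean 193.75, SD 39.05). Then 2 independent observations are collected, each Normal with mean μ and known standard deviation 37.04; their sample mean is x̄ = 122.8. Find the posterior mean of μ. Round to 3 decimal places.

Posterior mean ≈ 144.814

With known σ, the Normal prior is conjugate. Weight on the data is w = (n/σ²)/(n/σ² + 1/τ₀²) = 0.00145777/(0.00145777+0.00065578) = 0.68973.
Posterior mean = w·x̄ + (1−w)·μ₀ = 0.68973·122.8 + 0.31027·193.75 = 144.814.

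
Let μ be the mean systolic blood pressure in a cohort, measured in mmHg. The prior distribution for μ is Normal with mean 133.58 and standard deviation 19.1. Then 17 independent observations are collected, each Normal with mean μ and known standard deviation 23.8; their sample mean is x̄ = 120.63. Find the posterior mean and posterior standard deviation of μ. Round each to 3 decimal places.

With known σ, the Normal prior is conjugate. Weight on the data is w = (n/σ²)/(n/σ² + 1/τ₀²) = 0.0300120/(0.0300120+0.00274115) = 0.91631.
Posterior mean = w·x̄ + (1−w)·μ₀ = 0.91631·120.63 + 0.083691·133.58 = 121.714. Posterior variance = 1/(0.0300120+0.00274115) = 30.5314, so SD = 5.526.

Posterior mean ≈ 121.714; posterior SD ≈ 5.526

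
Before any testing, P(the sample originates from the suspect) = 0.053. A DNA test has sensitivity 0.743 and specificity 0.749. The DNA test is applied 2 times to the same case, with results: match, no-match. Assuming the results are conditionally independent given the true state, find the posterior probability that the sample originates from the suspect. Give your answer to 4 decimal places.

With H the event that the sample originates from the suspect, the joint likelihood of the observed sequence is P(data|H) = 0.743·0.257 = 0.19095 and P(data|¬H) = 0.251·0.749 = 0.18800.
Bayes: P(H|data) = 0.053·0.19095 / (0.053·0.19095 + 0.947·0.18800) = 0.010120/0.18816 = 0.0538.

Posterior P(H) ≈ 0.0538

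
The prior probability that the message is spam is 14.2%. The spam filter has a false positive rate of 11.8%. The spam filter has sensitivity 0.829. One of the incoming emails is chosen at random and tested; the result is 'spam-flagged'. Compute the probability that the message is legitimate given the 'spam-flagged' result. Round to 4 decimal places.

P(¬H | E) ≈ 0.4624

Let H be the event that the message is spam. P(H) = 0.142, so P(¬H) = 0.858. With E the 'spam-flagged' result, P(E|H) = 0.829 and P(E|¬H) = 0.118.
P(E) = 0.829·0.142 + 0.118·0.858 = 0.11772 + 0.10124 = 0.21896.
By Bayes' theorem, P(H|E) = 0.11772 / 0.21896 = 0.5376. Hence P(¬H|E) = 1 − 0.5376 = 0.4624.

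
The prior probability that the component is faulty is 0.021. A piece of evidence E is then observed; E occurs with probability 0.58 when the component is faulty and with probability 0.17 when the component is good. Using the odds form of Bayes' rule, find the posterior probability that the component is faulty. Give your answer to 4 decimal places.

Prior odds = 0.021/(1−0.021) = 0.021450. In log-odds, ln(0.021450) = -3.8420.
Add log likelihood ratio: ln(3.4118) = 1.2272.
Posterior log-odds = -2.6148, so posterior odds = exp(-2.6148) = 0.073184. Converting, P(H|E) = 0.073184/1.0732 = 0.0682.

Posterior probability ≈ 0.0682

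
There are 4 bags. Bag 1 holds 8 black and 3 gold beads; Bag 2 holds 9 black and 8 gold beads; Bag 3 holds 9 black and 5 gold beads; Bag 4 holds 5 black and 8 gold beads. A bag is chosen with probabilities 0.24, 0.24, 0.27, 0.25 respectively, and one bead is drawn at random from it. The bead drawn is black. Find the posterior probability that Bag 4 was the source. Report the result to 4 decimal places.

Posterior probability ≈ 0.1683

Tabulate prior·likelihood by source: [1] prior 0.24, lik 0.7273, product 0.1745; [2] prior 0.24, lik 0.5294, product 0.1271; [3] prior 0.27, lik 0.6429, product 0.1736; [4] prior 0.25, lik 0.3846, product 0.09615.
Normalizing constant = 0.57133; the posterior for Bag 4 is its product over the sum, 0.09615/0.57133 = 0.1683.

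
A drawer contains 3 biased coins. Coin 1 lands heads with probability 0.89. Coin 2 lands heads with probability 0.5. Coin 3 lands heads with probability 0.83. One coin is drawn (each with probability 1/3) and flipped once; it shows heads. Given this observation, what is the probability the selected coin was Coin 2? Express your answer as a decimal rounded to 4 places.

Tabulate prior·likelihood by source: [1] prior 0.333333, lik 0.89, product 0.2967; [2] prior 0.333333, lik 0.5, product 0.1667; [3] prior 0.333333, lik 0.83, product 0.2767.
Normalizing constant = 0.74000; the posterior for Coin 2 is its product over the sum, 0.1667/0.74000 = 0.2252.

Posterior probability ≈ 0.2252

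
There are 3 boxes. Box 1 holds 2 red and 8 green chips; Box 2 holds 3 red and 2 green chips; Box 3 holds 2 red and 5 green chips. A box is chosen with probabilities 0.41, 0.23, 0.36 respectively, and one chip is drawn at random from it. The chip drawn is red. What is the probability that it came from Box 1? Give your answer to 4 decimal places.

Posterior probability ≈ 0.2540

Tabulate prior·likelihood by source: [1] prior 0.41, lik 0.2, product 0.08200; [2] prior 0.23, lik 0.6, product 0.1380; [3] prior 0.36, lik 0.2857, product 0.1029.
Normalizing constant = 0.32286; the posterior for Box 1 is its product over the sum, 0.08200/0.32286 = 0.2540.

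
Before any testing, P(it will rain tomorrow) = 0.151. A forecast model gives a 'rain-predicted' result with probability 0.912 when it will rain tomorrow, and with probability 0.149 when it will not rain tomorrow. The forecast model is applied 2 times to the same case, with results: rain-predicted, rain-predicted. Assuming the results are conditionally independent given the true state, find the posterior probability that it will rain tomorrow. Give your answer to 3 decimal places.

Posterior P(H) ≈ 0.870

Let H be the event that it will rain tomorrow; start with P(H) = 0.151. P('rain-predicted'|H) = 0.912, P('rain-predicted'|¬H) = 0.149.
Update on result 1 ('rain-predicted'): P(H) ← 0.912·0.1510 / (0.912·0.1510 + 0.149·0.8490) = 0.13771/0.26421 = 0.5212.
Update on result 2 ('rain-predicted'): P(H) ← 0.912·0.5212 / (0.912·0.5212 + 0.149·0.4788) = 0.47535/0.54669 = 0.8695.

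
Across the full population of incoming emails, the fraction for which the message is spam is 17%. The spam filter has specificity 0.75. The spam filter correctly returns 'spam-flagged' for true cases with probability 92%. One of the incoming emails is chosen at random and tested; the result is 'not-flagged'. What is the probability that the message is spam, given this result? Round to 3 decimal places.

Write H for 'the message is spam'. Prior odds H:¬H = 0.17/0.83 = 0.20482. For the 'not-flagged' outcome, the likelihood ratio is 0.08/0.75 = 0.10667.
Posterior odds = 0.20482 × 0.10667 = 0.021847, so P(H|E) = 0.021847/(1+0.021847) = 0.021.

P(H | E) ≈ 0.021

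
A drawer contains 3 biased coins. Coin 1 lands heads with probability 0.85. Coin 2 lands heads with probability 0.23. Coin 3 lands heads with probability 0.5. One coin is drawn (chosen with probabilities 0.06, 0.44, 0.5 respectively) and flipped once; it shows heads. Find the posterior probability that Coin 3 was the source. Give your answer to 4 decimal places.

P(heads|C1) = 0.85; P(heads|C2) = 0.23; P(heads|C3) = 0.5.
Prior × likelihood for each source: 0.06·0.85=0.05100, 0.44·0.23=0.1012, 0.5·0.5=0.2500. Summing gives P(heads) = 0.40220.
P(Coin 3 | heads) = 0.2500 / 0.40220 = 0.6216.

Posterior probability ≈ 0.6216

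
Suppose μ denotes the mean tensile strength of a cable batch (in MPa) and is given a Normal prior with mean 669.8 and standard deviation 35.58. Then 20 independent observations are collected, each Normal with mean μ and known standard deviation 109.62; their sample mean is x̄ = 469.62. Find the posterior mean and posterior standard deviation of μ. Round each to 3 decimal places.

Posterior mean ≈ 534.049; posterior SD ≈ 20.185

With known σ, the Normal prior is conjugate. Weight on the data is w = (n/σ²)/(n/σ² + 1/τ₀²) = 0.00166437/(0.00166437+0.00078993) = 0.67814.
Posterior mean = w·x̄ + (1−w)·μ₀ = 0.67814·469.62 + 0.32186·669.8 = 534.049. Posterior variance = 1/(0.00166437+0.00078993) = 407.448, so SD = 20.185.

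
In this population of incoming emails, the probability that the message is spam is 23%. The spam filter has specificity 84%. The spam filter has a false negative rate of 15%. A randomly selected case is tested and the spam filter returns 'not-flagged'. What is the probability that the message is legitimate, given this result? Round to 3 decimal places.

Write H for 'the message is spam'. Prior odds H:¬H = 0.23/0.77 = 0.29870. For the 'not-flagged' outcome, the likelihood ratio is 0.15/0.84 = 0.17857.
Posterior odds = 0.29870 × 0.17857 = 0.053340, so P(H|E) = 0.053340/(1+0.053340) = 0.051. Then P(¬H|E) = 1 − 0.051 = 0.949.

P(¬H | E) ≈ 0.949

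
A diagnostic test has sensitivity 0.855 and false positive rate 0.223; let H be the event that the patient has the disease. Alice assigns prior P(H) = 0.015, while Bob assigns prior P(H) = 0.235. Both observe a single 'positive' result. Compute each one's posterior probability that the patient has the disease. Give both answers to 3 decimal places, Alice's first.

P('+'|H) = 0.855, P('+'|¬H) = 0.223.
Alice: numerator 0.855·0.015 = 0.012825; evidence = 0.012825+0.223·0.985 = 0.23248; posterior = 0.055.
Bob: numerator 0.855·0.235 = 0.20092; evidence = 0.20092+0.223·0.765 = 0.37152; posterior = 0.541.

Alice: 0.055; Bob: 0.541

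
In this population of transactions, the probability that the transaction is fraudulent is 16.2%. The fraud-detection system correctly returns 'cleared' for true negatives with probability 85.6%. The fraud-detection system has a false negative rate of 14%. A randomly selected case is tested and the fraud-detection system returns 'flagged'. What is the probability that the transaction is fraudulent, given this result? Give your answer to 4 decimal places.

Let H be the event that the transaction is fraudulent. P(H) = 0.162, so P(¬H) = 0.838. With E the 'flagged' result, P(E|H) = 0.86 and P(E|¬H) = 0.144.
P(E) = 0.86·0.162 + 0.144·0.838 = 0.13932 + 0.12067 = 0.25999.
By Bayes' theorem, P(H|E) = 0.13932 / 0.25999 = 0.5359.

P(H | E) ≈ 0.5359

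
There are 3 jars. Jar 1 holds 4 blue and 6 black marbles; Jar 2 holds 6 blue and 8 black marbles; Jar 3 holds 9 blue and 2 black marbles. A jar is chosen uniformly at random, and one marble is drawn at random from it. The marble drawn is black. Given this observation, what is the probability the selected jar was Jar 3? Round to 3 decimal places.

Tabulate prior·likelihood by source: [1] prior 0.333333, lik 0.6, product 0.2000; [2] prior 0.333333, lik 0.5714, product 0.1905; [3] prior 0.333333, lik 0.1818, product 0.06061.
Normalizing constant = 0.45108; the posterior for Jar 3 is its product over the sum, 0.06061/0.45108 = 0.134.

Posterior probability ≈ 0.134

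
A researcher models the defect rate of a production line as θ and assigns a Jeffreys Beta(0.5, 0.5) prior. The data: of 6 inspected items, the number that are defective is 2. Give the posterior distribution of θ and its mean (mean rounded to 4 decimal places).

The binomial likelihood is conjugate to the Beta prior: with 2 successes and 4 failures, the posterior is Beta(0.5+2, 0.5+4) = Beta(2.5, 4.5).
Posterior mean = α/(α+β) = 2.5/7 = 0.3571.

Posterior: Beta(2.5, 4.5); mean ≈ 0.3571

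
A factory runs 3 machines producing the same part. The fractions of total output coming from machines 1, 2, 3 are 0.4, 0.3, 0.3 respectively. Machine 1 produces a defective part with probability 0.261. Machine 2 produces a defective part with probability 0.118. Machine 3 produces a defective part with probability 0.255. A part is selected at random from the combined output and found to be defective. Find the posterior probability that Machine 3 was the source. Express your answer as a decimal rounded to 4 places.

P(defective|M1) = 0.261; P(defective|M2) = 0.118; P(defective|M3) = 0.255.
Prior × likelihood for each source: 0.4·0.261=0.1044, 0.3·0.118=0.03540, 0.3·0.255=0.07650. Summing gives P(defective) = 0.21630.
P(Machine 3 | defective) = 0.07650 / 0.21630 = 0.3537.

Posterior probability ≈ 0.3537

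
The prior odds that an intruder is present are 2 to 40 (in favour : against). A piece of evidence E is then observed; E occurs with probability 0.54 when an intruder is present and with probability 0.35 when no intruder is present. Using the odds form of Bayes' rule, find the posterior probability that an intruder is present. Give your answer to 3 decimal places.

Prior odds = 2/40 = 0.050000.
Likelihood ratio for E = 0.54/0.35 = 1.5429.
Posterior odds = prior odds × LR = 0.077143.
Posterior probability = odds/(1+odds) = 0.077143/1.0771 = 0.072.

Posterior probability ≈ 0.072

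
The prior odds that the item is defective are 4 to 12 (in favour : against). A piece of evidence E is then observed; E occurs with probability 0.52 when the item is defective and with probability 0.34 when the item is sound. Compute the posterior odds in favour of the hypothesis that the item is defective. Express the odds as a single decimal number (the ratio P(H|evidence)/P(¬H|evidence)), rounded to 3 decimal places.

Posterior odds ≈ 0.510

Prior odds = 4/12 = 0.33333.
Likelihood ratio for E = 0.52/0.34 = 1.5294.
Posterior odds = prior odds × LR = 0.50980.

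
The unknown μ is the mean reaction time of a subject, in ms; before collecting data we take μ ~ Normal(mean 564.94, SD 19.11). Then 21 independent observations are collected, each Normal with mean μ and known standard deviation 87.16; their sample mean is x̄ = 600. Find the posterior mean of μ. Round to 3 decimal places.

Posterior mean ≈ 582.553

Prior precision 1/τ₀² = 1/19.11² = 0.00273828; data precision n/σ² = 21/87.16² = 0.00276430.
Posterior precision = 0.00273828 + 0.00276430 = 0.00550258.
Posterior mean = (0.00273828·564.94 + 0.00276430·600) / 0.00550258 = 582.553.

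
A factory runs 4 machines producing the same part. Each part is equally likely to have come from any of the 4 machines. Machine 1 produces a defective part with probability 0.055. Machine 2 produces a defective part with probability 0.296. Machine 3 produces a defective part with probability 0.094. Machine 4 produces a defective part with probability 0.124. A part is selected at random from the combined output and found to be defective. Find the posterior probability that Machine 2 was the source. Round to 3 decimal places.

Tabulate prior·likelihood by source: [1] prior 0.25, lik 0.055, product 0.01375; [2] prior 0.25, lik 0.296, product 0.07400; [3] prior 0.25, lik 0.094, product 0.02350; [4] prior 0.25, lik 0.124, product 0.03100.
Normalizing constant = 0.14225; the posterior for Machine 2 is its product over the sum, 0.07400/0.14225 = 0.520.

Posterior probability ≈ 0.520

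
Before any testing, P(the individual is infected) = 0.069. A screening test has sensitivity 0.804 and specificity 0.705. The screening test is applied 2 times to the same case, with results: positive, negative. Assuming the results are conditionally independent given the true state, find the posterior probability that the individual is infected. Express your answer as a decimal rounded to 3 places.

Posterior P(H) ≈ 0.053

Let H be the event that the individual is infected; start with P(H) = 0.069. P('positive'|H) = 0.804, P('positive'|¬H) = 0.295.
Update on result 1 ('positive'): P(H) ← 0.804·0.0690 / (0.804·0.0690 + 0.295·0.9310) = 0.055476/0.33012 = 0.1680.
Update on result 2 ('negative'): P(H) ← 0.196·0.1680 / (0.196·0.1680 + 0.705·0.8320) = 0.032937/0.61946 = 0.0532.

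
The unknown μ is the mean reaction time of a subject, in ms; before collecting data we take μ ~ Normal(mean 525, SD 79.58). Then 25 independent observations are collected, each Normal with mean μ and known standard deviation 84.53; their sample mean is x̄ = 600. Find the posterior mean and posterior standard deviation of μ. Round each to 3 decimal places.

With known σ, the Normal prior is conjugate. Weight on the data is w = (n/σ²)/(n/σ² + 1/τ₀²) = 0.00349879/(0.00349879+0.00015790) = 0.95682.
Posterior mean = w·x̄ + (1−w)·μ₀ = 0.95682·600 + 0.043182·525 = 596.761. Posterior variance = 1/(0.00349879+0.00015790) = 273.471, so SD = 16.537.

Posterior mean ≈ 596.761; posterior SD ≈ 16.537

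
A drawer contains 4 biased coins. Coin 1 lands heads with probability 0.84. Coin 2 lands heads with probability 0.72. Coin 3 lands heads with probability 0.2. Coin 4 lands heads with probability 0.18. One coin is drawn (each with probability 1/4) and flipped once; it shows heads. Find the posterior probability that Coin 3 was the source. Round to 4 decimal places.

Posterior probability ≈ 0.1031

P(heads|C1) = 0.84; P(heads|C2) = 0.72; P(heads|C3) = 0.2; P(heads|C4) = 0.18.
Prior × likelihood for each source: 0.25·0.84=0.2100, 0.25·0.72=0.1800, 0.25·0.2=0.05000, 0.25·0.18=0.04500. Summing gives P(heads) = 0.48500.
P(Coin 3 | heads) = 0.05000 / 0.48500 = 0.1031.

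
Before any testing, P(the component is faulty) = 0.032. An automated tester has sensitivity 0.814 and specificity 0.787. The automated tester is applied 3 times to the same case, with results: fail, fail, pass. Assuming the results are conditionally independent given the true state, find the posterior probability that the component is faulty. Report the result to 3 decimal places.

Posterior P(H) ≈ 0.102

Let H be the event that the component is faulty; start with P(H) = 0.032. P('fail'|H) = 0.814, P('fail'|¬H) = 0.213.
Update on result 1 ('fail'): P(H) ← 0.814·0.0320 / (0.814·0.0320 + 0.213·0.9680) = 0.026048/0.23223 = 0.1122.
Update on result 2 ('fail'): P(H) ← 0.814·0.1122 / (0.814·0.1122 + 0.213·0.8878) = 0.091301/0.28041 = 0.3256.
Update on result 3 ('pass'): P(H) ← 0.186·0.3256 / (0.186·0.3256 + 0.787·0.6744) = 0.060561/0.59132 = 0.1024.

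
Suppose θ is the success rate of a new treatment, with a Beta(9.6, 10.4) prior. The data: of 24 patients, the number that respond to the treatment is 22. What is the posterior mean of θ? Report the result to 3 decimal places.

The binomial likelihood is conjugate to the Beta prior: with 22 successes and 2 failures, the posterior is Beta(9.6+22, 10.4+2) = Beta(31.6, 12.4).
E[θ | data] = 31.6/(31.6+12.4) = 0.718.

Posterior mean ≈ 0.718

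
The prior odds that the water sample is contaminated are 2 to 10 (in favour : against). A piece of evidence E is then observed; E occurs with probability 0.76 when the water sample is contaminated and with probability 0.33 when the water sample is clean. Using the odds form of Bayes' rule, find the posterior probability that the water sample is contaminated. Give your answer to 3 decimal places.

Posterior probability ≈ 0.315

Prior odds = 2/10 = 0.20000. In log-odds, ln(0.20000) = -1.6094.
Add log likelihood ratio: ln(2.3030) = 0.83423.
Posterior log-odds = -0.77521, so posterior odds = exp(-0.77521) = 0.46061. Converting, P(H|E) = 0.46061/1.4606 = 0.315.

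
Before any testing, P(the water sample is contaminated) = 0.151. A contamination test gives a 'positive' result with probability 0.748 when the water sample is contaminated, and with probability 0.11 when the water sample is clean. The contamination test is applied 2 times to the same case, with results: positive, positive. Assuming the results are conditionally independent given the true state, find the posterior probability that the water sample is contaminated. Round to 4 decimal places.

Posterior P(H) ≈ 0.8916

With H the event that the water sample is contaminated, the joint likelihood of the observed sequence is P(data|H) = 0.748·0.748 = 0.55950 and P(data|¬H) = 0.11·0.11 = 0.012100.
Bayes: P(H|data) = 0.151·0.55950 / (0.151·0.55950 + 0.849·0.012100) = 0.084485/0.094758 = 0.8916.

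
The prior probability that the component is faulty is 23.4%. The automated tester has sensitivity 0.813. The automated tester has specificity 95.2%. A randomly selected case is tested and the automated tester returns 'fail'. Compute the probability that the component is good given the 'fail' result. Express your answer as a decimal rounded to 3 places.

P(¬H | E) ≈ 0.162

Write H for 'the component is faulty'. Prior odds H:¬H = 0.234/0.766 = 0.30548. For the 'fail' outcome, the likelihood ratio is 0.813/0.048 = 16.938.
Posterior odds = 0.30548 × 16.938 = 5.1741, so P(H|E) = 5.1741/(1+5.1741) = 0.838. Then P(¬H|E) = 1 − 0.838 = 0.162.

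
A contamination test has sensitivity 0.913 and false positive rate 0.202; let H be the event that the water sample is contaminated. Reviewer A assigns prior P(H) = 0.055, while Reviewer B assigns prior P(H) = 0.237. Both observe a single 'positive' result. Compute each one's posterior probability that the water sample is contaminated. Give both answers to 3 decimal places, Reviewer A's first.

Reviewer A: 0.208; Reviewer B: 0.584

P('+'|H) = 0.913, P('+'|¬H) = 0.202.
Reviewer A: numerator 0.913·0.055 = 0.050215; evidence = 0.050215+0.202·0.945 = 0.24111; posterior = 0.208.
Reviewer B: numerator 0.913·0.237 = 0.21638; evidence = 0.21638+0.202·0.763 = 0.37051; posterior = 0.584.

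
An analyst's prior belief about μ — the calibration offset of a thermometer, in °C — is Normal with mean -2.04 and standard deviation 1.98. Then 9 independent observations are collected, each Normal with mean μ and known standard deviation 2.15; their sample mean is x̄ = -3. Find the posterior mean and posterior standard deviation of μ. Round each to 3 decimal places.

Posterior mean ≈ -2.889; posterior SD ≈ 0.674

Prior precision 1/τ₀² = 1/1.98² = 0.255076; data precision n/σ² = 9/2.15² = 1.94700.
Posterior precision = 0.255076 + 1.94700 = 2.20207, giving posterior SD = 1/√2.20207 = 0.674.
Posterior mean = (0.255076·-2.04 + 1.94700·-3) / 2.20207 = -2.889.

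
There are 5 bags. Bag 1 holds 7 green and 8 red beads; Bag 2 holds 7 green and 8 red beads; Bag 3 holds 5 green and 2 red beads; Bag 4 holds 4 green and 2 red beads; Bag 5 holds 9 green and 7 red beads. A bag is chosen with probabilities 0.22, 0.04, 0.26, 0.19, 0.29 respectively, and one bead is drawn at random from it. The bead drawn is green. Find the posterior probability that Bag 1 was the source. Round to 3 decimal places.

Posterior probability ≈ 0.172

P(green|Bag 1) = 0.4667; P(green|Bag 2) = 0.4667; P(green|Bag 3) = 0.7143; P(green|Bag 4) = 0.6667; P(green|Bag 5) = 0.5625.
Prior × likelihood for each source: 0.22·0.4667=0.1027, 0.04·0.4667=0.01867, 0.26·0.7143=0.1857, 0.19·0.6667=0.1267, 0.29·0.5625=0.1631. Summing gives P(green) = 0.59684.
P(Bag 1 | green) = 0.1027 / 0.59684 = 0.172.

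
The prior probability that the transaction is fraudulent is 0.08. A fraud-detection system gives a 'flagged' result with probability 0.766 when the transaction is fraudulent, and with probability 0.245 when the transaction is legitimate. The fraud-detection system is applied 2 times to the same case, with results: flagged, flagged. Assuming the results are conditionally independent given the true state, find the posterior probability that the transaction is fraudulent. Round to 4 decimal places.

Posterior P(H) ≈ 0.4595

Let H be the event that the transaction is fraudulent; start with P(H) = 0.08. P('flagged'|H) = 0.766, P('flagged'|¬H) = 0.245.
Update on result 1 ('flagged'): P(H) ← 0.766·0.0800 / (0.766·0.0800 + 0.245·0.9200) = 0.061280/0.28668 = 0.2138.
Update on result 2 ('flagged'): P(H) ← 0.766·0.2138 / (0.766·0.2138 + 0.245·0.7862) = 0.16374/0.35637 = 0.4595.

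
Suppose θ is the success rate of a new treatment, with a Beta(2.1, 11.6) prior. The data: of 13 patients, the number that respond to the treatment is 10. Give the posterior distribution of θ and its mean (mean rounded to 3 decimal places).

Observing 10 successes and 3 failures updates Beta(2.1, 11.6) by adding the success and failure counts to the two shape parameters: α = 2.1+10 = 12.1, β = 11.6+3 = 14.6.
Posterior mean = α/(α+β) = 12.1/26.7 = 0.453.

Posterior: Beta(12.1, 14.6); mean ≈ 0.453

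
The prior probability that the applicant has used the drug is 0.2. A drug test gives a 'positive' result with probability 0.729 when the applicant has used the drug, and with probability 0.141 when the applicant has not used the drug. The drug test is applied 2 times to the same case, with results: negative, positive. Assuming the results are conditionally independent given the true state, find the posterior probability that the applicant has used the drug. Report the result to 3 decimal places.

With H the event that the applicant has used the drug, the joint likelihood of the observed sequence is P(data|H) = 0.271·0.729 = 0.19756 and P(data|¬H) = 0.859·0.141 = 0.12112.
Bayes: P(H|data) = 0.2·0.19756 / (0.2·0.19756 + 0.8·0.12112) = 0.039512/0.13641 = 0.2897.

Posterior P(H) ≈ 0.290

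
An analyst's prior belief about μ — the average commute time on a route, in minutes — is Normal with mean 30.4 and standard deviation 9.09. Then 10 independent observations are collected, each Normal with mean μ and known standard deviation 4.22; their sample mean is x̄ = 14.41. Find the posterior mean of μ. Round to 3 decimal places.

Posterior mean ≈ 14.747

Prior precision 1/τ₀² = 1/9.09² = 0.0121024; data precision n/σ² = 10/4.22² = 0.561533.
Posterior precision = 0.0121024 + 0.561533 = 0.573635.
Posterior mean = (0.0121024·30.4 + 0.561533·14.41) / 0.573635 = 14.747.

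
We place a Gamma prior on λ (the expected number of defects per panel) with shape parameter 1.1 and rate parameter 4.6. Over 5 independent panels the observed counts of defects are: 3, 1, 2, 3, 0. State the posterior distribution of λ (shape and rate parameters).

Posterior: Gamma(shape=10.1, rate=9.6)

The Poisson likelihood adds the total count to the shape and the number of exposure periods to the rate. Here ∑xᵢ = 9 and n = 5, so shape 1.1→10.1 and rate 4.6→9.6.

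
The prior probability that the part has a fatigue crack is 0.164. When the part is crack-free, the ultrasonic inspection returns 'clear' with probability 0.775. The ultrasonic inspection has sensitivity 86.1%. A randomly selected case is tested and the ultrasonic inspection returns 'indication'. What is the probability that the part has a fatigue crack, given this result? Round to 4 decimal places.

P(H | E) ≈ 0.4288

Let H be the event that the part has a fatigue crack. P(H) = 0.164, so P(¬H) = 0.836. With E the 'indication' result, P(E|H) = 0.861 and P(E|¬H) = 0.225.
P(E) = 0.861·0.164 + 0.225·0.836 = 0.14120 + 0.18810 = 0.32930.
By Bayes' theorem, P(H|E) = 0.14120 / 0.32930 = 0.4288.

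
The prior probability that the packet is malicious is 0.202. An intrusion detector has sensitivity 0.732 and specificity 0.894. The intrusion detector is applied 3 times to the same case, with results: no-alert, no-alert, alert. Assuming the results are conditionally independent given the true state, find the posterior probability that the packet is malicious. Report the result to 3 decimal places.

With H the event that the packet is malicious, the joint likelihood of the observed sequence is P(data|H) = 0.268·0.268·0.732 = 0.052575 and P(data|¬H) = 0.894·0.894·0.106 = 0.084719.
Bayes: P(H|data) = 0.202·0.052575 / (0.202·0.052575 + 0.798·0.084719) = 0.010620/0.078226 = 0.1358.

Posterior P(H) ≈ 0.136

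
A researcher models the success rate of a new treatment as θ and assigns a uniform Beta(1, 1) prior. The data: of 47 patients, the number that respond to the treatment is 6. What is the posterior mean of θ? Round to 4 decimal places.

Posterior mean ≈ 0.1429

The binomial likelihood is conjugate to the Beta prior: with 6 successes and 41 failures, the posterior is Beta(1+6, 1+41) = Beta(7, 42).
Posterior mean = α/(α+β) = 7/49 = 0.1429.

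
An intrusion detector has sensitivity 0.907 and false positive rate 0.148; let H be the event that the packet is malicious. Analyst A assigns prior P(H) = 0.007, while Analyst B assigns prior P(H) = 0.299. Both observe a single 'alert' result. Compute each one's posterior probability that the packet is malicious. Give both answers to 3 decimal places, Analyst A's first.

Analyst A: 0.041; Analyst B: 0.723

P('+'|H) = 0.907, P('+'|¬H) = 0.148.
Analyst A: numerator 0.907·0.007 = 0.0063490; evidence = 0.0063490+0.148·0.993 = 0.15331; posterior = 0.041.
Analyst B: numerator 0.907·0.299 = 0.27119; evidence = 0.27119+0.148·0.701 = 0.37494; posterior = 0.723.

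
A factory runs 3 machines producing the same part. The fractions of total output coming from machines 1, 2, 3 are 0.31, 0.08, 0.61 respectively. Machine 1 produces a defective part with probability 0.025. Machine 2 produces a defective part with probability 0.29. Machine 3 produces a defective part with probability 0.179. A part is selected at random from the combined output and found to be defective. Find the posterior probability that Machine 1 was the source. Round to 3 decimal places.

P(defective|M1) = 0.025; P(defective|M2) = 0.29; P(defective|M3) = 0.179.
Prior × likelihood for each source: 0.31·0.025=0.007750, 0.08·0.29=0.02320, 0.61·0.179=0.1092. Summing gives P(defective) = 0.14014.
P(Machine 1 | defective) = 0.007750 / 0.14014 = 0.055.

Posterior probability ≈ 0.055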